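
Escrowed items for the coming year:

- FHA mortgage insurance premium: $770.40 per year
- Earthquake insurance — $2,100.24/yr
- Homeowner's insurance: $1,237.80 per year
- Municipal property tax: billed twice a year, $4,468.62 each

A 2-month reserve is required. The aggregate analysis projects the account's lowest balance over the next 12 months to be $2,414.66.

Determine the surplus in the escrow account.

FHA mortgage insurance premium — $770.40
Earthquake insurance — $2,100.24
Homeowner's insurance — $1,237.80
Municipal property tax — $4,468.62 × 2 = $8,937.24
Total annual escrow = $770.40 + $2,100.24 + $1,237.80 + $8,937.24 = $13,045.68
Monthly escrow = $13,045.68 / 12 = $1,087.14
Required reserve = 2 × $1,087.14 = $2,174.28
Excess over cushion: $2,414.66 − $2,174.28 = $240.38

$240.38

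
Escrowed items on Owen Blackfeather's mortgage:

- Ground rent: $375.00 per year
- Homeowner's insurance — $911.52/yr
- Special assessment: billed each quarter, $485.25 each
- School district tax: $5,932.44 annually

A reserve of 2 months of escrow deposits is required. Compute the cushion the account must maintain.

Ground rent = $375.00 per year
Homeowner's insurance = $911.52 per year
Special assessment = $485.25 × 4 = $1,941.00 per year
School district tax = $5,932.44 per year
Combined annual = $9,159.96
Base monthly escrow = $9,159.96 ÷ 12 = $763.33
Reserve = 2 × $763.33 = $1,526.66

$1,526.66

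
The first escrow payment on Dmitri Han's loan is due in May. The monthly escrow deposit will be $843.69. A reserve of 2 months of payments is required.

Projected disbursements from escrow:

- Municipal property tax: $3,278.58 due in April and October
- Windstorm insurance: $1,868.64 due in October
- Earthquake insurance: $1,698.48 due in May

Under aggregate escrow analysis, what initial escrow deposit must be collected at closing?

$3,470.94

Cushion = 2 × $843.69 = $1,687.38
Trial balance (start $0, +$843.69 each month, − disbursements):
  May: +$843.69 − $1,698.48 → -$854.79
  Jun: +$843.69 → -$11.10
  Jul: +$843.69 → $832.59
  Aug: +$843.69 → $1,676.28
  Sep: +$843.69 → $2,519.97
  Oct: +$843.69 − $5,147.22 → -$1,783.56
  Nov: +$843.69 → -$939.87
  Dec: +$843.69 → -$96.18
  Jan: +$843.69 → $747.51
  Feb: +$843.69 → $1,591.20
  Mar: +$843.69 → $2,434.89
  Apr: +$843.69 − $3,278.58 → $0.00
Lowest trial balance = -$1,783.56 (Oct)
Initial deposit = cushion − low point = $1,687.38 − (-$1,783.56) = $3,470.94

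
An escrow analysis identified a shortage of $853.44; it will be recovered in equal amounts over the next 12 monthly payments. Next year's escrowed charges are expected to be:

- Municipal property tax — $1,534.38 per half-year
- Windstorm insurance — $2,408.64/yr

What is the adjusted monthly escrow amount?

Municipal property tax = $1,534.38 × 2 = $3,068.76 per year
Windstorm insurance = $2,408.64 per year
Total per year = $5,477.40
Base monthly escrow = $5,477.40 ÷ 12 = $456.45
Shortage spread = $853.44 ÷ 12 = $71.12/mo
Adjusted monthly = $456.45 + $71.12 = $527.57

$527.57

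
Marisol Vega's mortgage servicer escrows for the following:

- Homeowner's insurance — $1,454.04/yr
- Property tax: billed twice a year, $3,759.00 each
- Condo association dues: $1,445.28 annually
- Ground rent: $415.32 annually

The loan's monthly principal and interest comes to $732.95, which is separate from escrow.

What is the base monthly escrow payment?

Homeowner's insurance = $1,454.04 annually
Property tax = $3,759.00 × 2 = $7,518.00 annually
Condo association dues = $1,445.28 annually
Ground rent = $415.32 annually
Annual escrow total = $1,454.04 + $7,518.00 + $1,445.28 + $415.32 = $10,832.64
Per month = $10,832.64 ÷ 12 = $902.72

$902.72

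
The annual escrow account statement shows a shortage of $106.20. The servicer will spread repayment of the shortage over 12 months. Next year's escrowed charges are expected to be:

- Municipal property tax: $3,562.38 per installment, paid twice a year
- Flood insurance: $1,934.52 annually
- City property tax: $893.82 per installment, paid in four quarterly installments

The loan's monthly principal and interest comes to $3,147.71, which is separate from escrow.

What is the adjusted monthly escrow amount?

Municipal property tax — $3,562.38 × 2 = $7,124.76 per year
Flood insurance — $1,934.52 per year
City property tax — $893.82 × 4 = $3,575.28 per year
Yearly total = $7,124.76 + $1,934.52 + $3,575.28 = $12,634.56
Monthly = $12,634.56 / 12 = $1,052.88
Shortage spread = $106.20 ÷ 12 = $8.85/mo
New monthly escrow = $1,052.88 + $8.85 = $1,061.73

$1,061.73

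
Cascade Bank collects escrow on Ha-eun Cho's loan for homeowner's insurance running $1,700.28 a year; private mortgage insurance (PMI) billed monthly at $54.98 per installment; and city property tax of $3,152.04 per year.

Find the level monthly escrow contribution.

Homeowner's insurance: $1,700.28
Private mortgage insurance (PMI): $54.98 × 12 = $659.76
City property tax: $3,152.04
Yearly total = $5,512.08
Monthly = $5,512.08 / 12 = $459.34

$459.34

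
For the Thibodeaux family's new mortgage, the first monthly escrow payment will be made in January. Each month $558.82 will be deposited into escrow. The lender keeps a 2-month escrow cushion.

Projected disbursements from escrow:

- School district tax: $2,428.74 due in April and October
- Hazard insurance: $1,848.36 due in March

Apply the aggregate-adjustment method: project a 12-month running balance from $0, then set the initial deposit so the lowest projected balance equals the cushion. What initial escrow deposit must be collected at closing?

Cushion = 2 × $558.82 = $1,117.64
Trial balance (start $0, +$558.82 each month, − disbursements):
  Jan: +$558.82 → $558.82
  Feb: +$558.82 → $1,117.64
  Mar: +$558.82 − $1,848.36 → -$171.90
  Apr: +$558.82 − $2,428.74 → -$2,041.82
  May: +$558.82 → -$1,483.00
  Jun: +$558.82 → -$924.18
  Jul: +$558.82 → -$365.36
  Aug: +$558.82 → $193.46
  Sep: +$558.82 → $752.28
  Oct: +$558.82 − $2,428.74 → -$1,117.64
  Nov: +$558.82 → -$558.82
  Dec: +$558.82 → $0.00
Lowest trial balance = -$2,041.82 (Apr)
Initial deposit = cushion − low point = $1,117.64 − (-$2,041.82) = $3,159.46

$3,159.46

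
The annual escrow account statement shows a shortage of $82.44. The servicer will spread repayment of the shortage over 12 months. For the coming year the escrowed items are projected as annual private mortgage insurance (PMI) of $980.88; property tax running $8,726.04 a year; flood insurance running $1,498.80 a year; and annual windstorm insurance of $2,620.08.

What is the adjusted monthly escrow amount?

$1,159.02

Private mortgage insurance (PMI): $980.88 per year
Property tax: $8,726.04 per year
Flood insurance: $1,498.80 per year
Windstorm insurance: $2,620.08 per year
Combined annual = $13,825.80
Monthly = $13,825.80 ÷ 12 = $1,152.15
Shortage per month = $82.44 ÷ 12 = $6.87
New monthly escrow = $1,152.15 + $6.87 = $1,159.02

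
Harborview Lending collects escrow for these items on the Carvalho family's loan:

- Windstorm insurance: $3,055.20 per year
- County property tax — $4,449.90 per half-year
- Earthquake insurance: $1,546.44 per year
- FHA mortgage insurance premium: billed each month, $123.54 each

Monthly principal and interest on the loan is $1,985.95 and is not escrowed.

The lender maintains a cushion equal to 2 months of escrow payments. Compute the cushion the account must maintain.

Windstorm insurance — $3,055.20 annually
County property tax — $4,449.90 × 2 = $8,899.80 annually
Earthquake insurance — $1,546.44 annually
FHA mortgage insurance premium — $123.54 × 12 = $1,482.48 annually
Total per year = $3,055.20 + $8,899.80 + $1,546.44 + $1,482.48 = $14,983.92
Monthly = $14,983.92 / 12 = $1,248.66
Cushion = 2 × $1,248.66 = $2,497.32

$2,497.32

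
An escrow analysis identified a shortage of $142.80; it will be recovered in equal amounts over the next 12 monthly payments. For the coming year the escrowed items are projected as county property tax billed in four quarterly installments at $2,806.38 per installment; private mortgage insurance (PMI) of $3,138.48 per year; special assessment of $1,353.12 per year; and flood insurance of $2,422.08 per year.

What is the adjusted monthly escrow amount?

County property tax — $2,806.38 × 4 = $11,225.52/yr
Private mortgage insurance (PMI) — $3,138.48/yr
Special assessment — $1,353.12/yr
Flood insurance — $2,422.08/yr
Annual escrow total = $18,139.20
Monthly = $18,139.20 / 12 = $1,511.60
Shortage per month = $142.80 ÷ 12 = $11.90
Adjusted monthly = $1,511.60 + $11.90 = $1,523.50

$1,523.50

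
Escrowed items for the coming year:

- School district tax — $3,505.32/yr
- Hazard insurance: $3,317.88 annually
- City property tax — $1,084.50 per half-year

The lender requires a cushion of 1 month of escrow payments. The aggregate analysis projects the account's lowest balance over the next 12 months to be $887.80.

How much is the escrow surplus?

$138.45

School district tax: $3,505.32 per year
Hazard insurance: $3,317.88 per year
City property tax: $1,084.50 × 2 = $2,169.00 per year
Total per year = $3,505.32 + $3,317.88 + $2,169.00 = $8,992.20
Base monthly escrow = $8,992.20 ÷ 12 = $749.35
Cushion = 1 × $749.35 = $749.35
Excess over cushion: $887.80 − $749.35 = $138.45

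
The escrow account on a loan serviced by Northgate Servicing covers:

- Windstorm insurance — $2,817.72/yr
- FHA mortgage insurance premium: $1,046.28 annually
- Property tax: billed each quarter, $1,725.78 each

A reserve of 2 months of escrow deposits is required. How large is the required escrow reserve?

$1,794.52

Windstorm insurance = $2,817.72 per year
FHA mortgage insurance premium = $1,046.28 per year
Property tax = $1,725.78 × 4 = $6,903.12 per year
Total per year = $10,767.12
Base monthly escrow = $10,767.12 ÷ 12 = $897.26
Required cushion = 2 × $897.26 = $1,794.52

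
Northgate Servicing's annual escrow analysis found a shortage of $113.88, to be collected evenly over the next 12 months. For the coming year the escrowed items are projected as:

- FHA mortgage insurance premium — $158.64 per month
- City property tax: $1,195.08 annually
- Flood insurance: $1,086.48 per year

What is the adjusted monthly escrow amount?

FHA mortgage insurance premium = $158.64 × 12 = $1,903.68 annually
City property tax = $1,195.08 annually
Flood insurance = $1,086.48 annually
Yearly total = $4,185.24
Per month = $4,185.24 / 12 = $348.77
Shortage per month = $113.88 ÷ 12 = $9.49
Adjusted monthly = $348.77 + $9.49 = $358.26

$358.26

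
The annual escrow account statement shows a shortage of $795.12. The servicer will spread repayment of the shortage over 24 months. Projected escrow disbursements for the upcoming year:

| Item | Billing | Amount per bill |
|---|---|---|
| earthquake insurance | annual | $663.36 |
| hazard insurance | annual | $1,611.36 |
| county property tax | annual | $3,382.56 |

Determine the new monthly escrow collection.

$504.57

Earthquake insurance — $663.36/yr
Hazard insurance — $1,611.36/yr
County property tax — $3,382.56/yr
Yearly total = $663.36 + $1,611.36 + $3,382.56 = $5,657.28
Monthly = $5,657.28 ÷ 12 = $471.44
Monthly shortage recovery: $795.12 / 24 = $33.13
Adjusted monthly = $471.44 + $33.13 = $504.57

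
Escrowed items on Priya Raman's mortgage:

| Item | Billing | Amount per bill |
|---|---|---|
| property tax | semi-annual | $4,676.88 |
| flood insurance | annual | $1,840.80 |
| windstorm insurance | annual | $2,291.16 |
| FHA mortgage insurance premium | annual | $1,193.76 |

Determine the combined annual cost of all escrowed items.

$14,679.48

Property tax: $4,676.88 × 2 = $9,353.76 per year
Flood insurance: $1,840.80 per year
Windstorm insurance: $2,291.16 per year
FHA mortgage insurance premium: $1,193.76 per year
Combined annual = $9,353.76 + $1,840.80 + $2,291.16 + $1,193.76 = $14,679.48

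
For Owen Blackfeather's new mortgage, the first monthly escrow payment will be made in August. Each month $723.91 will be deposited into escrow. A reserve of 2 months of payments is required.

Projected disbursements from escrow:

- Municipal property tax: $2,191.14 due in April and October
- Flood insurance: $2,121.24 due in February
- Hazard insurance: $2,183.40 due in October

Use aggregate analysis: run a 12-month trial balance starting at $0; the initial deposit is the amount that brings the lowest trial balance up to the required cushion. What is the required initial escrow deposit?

Cushion = 2 × $723.91 = $1,447.82
Trial balance (start $0, +$723.91 each month, − disbursements):
  Aug: +$723.91 → $723.91
  Sep: +$723.91 → $1,447.82
  Oct: +$723.91 − $4,374.54 → -$2,202.81
  Nov: +$723.91 → -$1,478.90
  Dec: +$723.91 → -$754.99
  Jan: +$723.91 → -$31.08
  Feb: +$723.91 − $2,121.24 → -$1,428.41
  Mar: +$723.91 → -$704.50
  Apr: +$723.91 − $2,191.14 → -$2,171.73
  May: +$723.91 → -$1,447.82
  Jun: +$723.91 → -$723.91
  Jul: +$723.91 → $0.00
Lowest trial balance = -$2,202.81 (Oct)
Initial deposit = cushion − low point = $1,447.82 − (-$2,202.81) = $3,650.63

$3,650.63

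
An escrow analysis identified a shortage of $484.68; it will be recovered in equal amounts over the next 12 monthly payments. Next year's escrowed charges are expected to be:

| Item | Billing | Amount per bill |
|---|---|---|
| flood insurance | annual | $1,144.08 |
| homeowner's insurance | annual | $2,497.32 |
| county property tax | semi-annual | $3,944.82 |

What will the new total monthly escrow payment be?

Flood insurance — $1,144.08
Homeowner's insurance — $2,497.32
County property tax — $3,944.82 × 2 = $7,889.64
Total annual escrow = $11,531.04
Monthly = $11,531.04 / 12 = $960.92
Shortage per month = $484.68 / 12 = $40.39
New monthly escrow = $960.92 + $40.39 = $1,001.31

$1,001.31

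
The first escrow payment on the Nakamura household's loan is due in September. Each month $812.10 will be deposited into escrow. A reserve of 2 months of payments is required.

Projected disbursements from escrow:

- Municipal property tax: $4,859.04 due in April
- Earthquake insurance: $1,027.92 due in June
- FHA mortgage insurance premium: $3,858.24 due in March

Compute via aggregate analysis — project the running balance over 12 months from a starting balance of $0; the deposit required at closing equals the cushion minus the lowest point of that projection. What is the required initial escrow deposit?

Cushion = 2 × $812.10 = $1,624.20
Trial balance (start $0, +$812.10 each month, − disbursements):
  Sep: +$812.10 → $812.10
  Oct: +$812.10 → $1,624.20
  Nov: +$812.10 → $2,436.30
  Dec: +$812.10 → $3,248.40
  Jan: +$812.10 → $4,060.50
  Feb: +$812.10 → $4,872.60
  Mar: +$812.10 − $3,858.24 → $1,826.46
  Apr: +$812.10 − $4,859.04 → -$2,220.48
  May: +$812.10 → -$1,408.38
  Jun: +$812.10 − $1,027.92 → -$1,624.20
  Jul: +$812.10 → -$812.10
  Aug: +$812.10 → $0.00
Lowest trial balance = -$2,220.48 (Apr)
Initial deposit = cushion − low point = $1,624.20 − (-$2,220.48) = $3,844.68

$3,844.68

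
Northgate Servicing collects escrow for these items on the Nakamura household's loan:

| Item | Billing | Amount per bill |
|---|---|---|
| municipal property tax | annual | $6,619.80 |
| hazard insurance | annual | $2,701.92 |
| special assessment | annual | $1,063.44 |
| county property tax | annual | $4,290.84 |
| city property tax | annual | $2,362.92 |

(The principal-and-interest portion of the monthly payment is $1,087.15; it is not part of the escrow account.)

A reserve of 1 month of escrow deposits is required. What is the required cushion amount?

$1,419.91

Municipal property tax: $6,619.80
Hazard insurance: $2,701.92
Special assessment: $1,063.44
County property tax: $4,290.84
City property tax: $2,362.92
Yearly total = $17,038.92
Base monthly escrow = $17,038.92 ÷ 12 = $1,419.91
Cushion = 1 × $1,419.91 = $1,419.91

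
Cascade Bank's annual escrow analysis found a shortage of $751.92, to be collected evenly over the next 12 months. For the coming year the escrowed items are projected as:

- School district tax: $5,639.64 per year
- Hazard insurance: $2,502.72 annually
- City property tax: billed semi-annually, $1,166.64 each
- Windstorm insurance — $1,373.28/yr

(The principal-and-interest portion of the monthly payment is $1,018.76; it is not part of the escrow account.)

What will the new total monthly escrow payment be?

$1,050.07

School district tax — $5,639.64
Hazard insurance — $2,502.72
City property tax — $1,166.64 × 2 = $2,333.28
Windstorm insurance — $1,373.28
Yearly total = $11,848.92
Per month = $11,848.92 ÷ 12 = $987.41
Shortage spread = $751.92 / 12 = $62.66/mo
New monthly escrow = $987.41 + $62.66 = $1,050.07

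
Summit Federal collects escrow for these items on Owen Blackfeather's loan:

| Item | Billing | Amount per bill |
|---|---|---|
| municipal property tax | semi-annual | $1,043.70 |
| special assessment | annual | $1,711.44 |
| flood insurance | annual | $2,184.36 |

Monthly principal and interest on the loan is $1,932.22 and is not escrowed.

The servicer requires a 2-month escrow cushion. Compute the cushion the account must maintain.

$997.20

Municipal property tax = $1,043.70 × 2 = $2,087.40/yr
Special assessment = $1,711.44/yr
Flood insurance = $2,184.36/yr
Total per year = $2,087.40 + $1,711.44 + $2,184.36 = $5,983.20
Monthly escrow = $5,983.20 ÷ 12 = $498.60
Required cushion = 2 × $498.60 = $997.20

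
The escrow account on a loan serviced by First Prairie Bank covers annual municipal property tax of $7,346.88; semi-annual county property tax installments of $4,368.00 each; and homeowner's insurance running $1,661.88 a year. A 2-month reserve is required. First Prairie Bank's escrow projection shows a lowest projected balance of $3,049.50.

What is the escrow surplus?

$92.04

Municipal property tax = $7,346.88
County property tax = $4,368.00 × 2 = $8,736.00
Homeowner's insurance = $1,661.88
Combined annual = $17,744.76
Per month = $17,744.76 / 12 = $1,478.73
Cushion = 2 × $1,478.73 = $2,957.46
Surplus = $3,049.50 − $2,957.46 = $92.04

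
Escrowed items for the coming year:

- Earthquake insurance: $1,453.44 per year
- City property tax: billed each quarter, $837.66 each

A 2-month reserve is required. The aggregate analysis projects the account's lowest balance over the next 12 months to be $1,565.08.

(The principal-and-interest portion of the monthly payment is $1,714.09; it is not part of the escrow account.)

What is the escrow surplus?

$764.40

Earthquake insurance — $1,453.44
City property tax — $837.66 × 4 = $3,350.64
Combined annual = $1,453.44 + $3,350.64 = $4,804.08
Per month = $4,804.08 / 12 = $400.34
Required cushion = 2 × $400.34 = $800.68
Surplus = $1,565.08 − $800.68 = $764.40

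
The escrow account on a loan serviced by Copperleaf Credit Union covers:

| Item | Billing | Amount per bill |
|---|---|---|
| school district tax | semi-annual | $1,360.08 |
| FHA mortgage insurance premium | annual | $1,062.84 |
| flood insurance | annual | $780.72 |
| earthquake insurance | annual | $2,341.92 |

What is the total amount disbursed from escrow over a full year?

School district tax = $1,360.08 × 2 = $2,720.16
FHA mortgage insurance premium = $1,062.84
Flood insurance = $780.72
Earthquake insurance = $2,341.92
Total per year = $2,720.16 + $1,062.84 + $780.72 + $2,341.92 = $6,905.64

$6,905.64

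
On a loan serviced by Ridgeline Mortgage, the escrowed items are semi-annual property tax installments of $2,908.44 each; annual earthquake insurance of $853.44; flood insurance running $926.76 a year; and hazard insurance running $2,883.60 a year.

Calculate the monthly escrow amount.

Property tax — $2,908.44 × 2 = $5,816.88/yr
Earthquake insurance — $853.44/yr
Flood insurance — $926.76/yr
Hazard insurance — $2,883.60/yr
Combined annual = $5,816.88 + $853.44 + $926.76 + $2,883.60 = $10,480.68
Per month = $10,480.68 ÷ 12 = $873.39

$873.39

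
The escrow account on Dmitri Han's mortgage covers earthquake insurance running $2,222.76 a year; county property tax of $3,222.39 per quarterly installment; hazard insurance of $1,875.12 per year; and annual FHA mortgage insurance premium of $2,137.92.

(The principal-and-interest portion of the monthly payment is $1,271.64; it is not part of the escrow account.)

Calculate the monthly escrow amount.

$1,593.78

Earthquake insurance = $2,222.76/yr
County property tax = $3,222.39 × 4 = $12,889.56/yr
Hazard insurance = $1,875.12/yr
FHA mortgage insurance premium = $2,137.92/yr
Yearly total = $2,222.76 + $12,889.56 + $1,875.12 + $2,137.92 = $19,125.36
Base monthly escrow = $19,125.36 ÷ 12 = $1,593.78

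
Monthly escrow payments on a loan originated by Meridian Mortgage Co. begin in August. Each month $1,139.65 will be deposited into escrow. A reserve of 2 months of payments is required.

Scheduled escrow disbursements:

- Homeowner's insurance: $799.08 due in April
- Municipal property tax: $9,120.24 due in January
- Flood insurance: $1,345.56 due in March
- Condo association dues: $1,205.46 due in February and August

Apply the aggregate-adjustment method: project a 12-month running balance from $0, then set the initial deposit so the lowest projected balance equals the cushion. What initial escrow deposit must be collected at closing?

Cushion = 2 × $1,139.65 = $2,279.30
Trial balance (start $0, +$1,139.65 each month, − disbursements):
  Aug: +$1,139.65 − $1,205.46 → -$65.81
  Sep: +$1,139.65 → $1,073.84
  Oct: +$1,139.65 → $2,213.49
  Nov: +$1,139.65 → $3,353.14
  Dec: +$1,139.65 → $4,492.79
  Jan: +$1,139.65 − $9,120.24 → -$3,487.80
  Feb: +$1,139.65 − $1,205.46 → -$3,553.61
  Mar: +$1,139.65 − $1,345.56 → -$3,759.52
  Apr: +$1,139.65 − $799.08 → -$3,418.95
  May: +$1,139.65 → -$2,279.30
  Jun: +$1,139.65 → -$1,139.65
  Jul: +$1,139.65 → $0.00
Lowest trial balance = -$3,759.52 (Mar)
Initial deposit = cushion − low point = $2,279.30 − (-$3,759.52) = $6,038.82

$6,038.82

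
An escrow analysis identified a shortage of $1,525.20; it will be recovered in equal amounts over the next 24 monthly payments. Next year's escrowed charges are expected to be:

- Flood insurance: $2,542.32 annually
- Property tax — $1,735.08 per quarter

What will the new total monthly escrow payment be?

Flood insurance — $2,542.32/yr
Property tax — $1,735.08 × 4 = $6,940.32/yr
Total annual escrow = $9,482.64
Base monthly escrow = $9,482.64 / 12 = $790.22
Shortage spread = $1,525.20 / 24 = $63.55/mo
Adjusted monthly = $790.22 + $63.55 = $853.77

$853.77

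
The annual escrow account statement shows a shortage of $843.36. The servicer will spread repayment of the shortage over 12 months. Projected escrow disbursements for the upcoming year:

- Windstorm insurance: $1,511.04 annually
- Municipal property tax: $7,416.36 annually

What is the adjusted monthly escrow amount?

Windstorm insurance — $1,511.04
Municipal property tax — $7,416.36
Yearly total = $8,927.40
Monthly = $8,927.40 ÷ 12 = $743.95
Shortage per month = $843.36 ÷ 12 = $70.28
Adjusted monthly = $743.95 + $70.28 = $814.23

$814.23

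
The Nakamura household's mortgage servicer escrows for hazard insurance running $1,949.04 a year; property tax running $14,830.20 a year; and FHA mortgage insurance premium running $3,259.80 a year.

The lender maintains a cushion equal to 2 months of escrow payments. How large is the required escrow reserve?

$3,339.84

Hazard insurance = $1,949.04
Property tax = $14,830.20
FHA mortgage insurance premium = $3,259.80
Total per year = $1,949.04 + $14,830.20 + $3,259.80 = $20,039.04
Monthly escrow = $20,039.04 ÷ 12 = $1,669.92
Cushion = 2 × $1,669.92 = $3,339.84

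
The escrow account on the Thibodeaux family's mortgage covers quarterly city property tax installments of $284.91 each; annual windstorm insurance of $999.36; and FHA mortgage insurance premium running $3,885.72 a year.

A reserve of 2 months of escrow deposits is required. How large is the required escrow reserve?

City property tax = $284.91 × 4 = $1,139.64 annually
Windstorm insurance = $999.36 annually
FHA mortgage insurance premium = $3,885.72 annually
Yearly total = $1,139.64 + $999.36 + $3,885.72 = $6,024.72
Monthly escrow = $6,024.72 / 12 = $502.06
Cushion = 2 × $502.06 = $1,004.12

$1,004.12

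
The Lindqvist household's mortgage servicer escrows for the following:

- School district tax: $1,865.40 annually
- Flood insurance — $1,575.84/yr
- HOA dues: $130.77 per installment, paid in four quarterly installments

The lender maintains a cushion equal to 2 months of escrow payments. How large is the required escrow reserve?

$660.72

School district tax — $1,865.40
Flood insurance — $1,575.84
HOA dues — $130.77 × 4 = $523.08
Yearly total = $1,865.40 + $1,575.84 + $523.08 = $3,964.32
Base monthly escrow = $3,964.32 / 12 = $330.36
Required cushion = 2 × $330.36 = $660.72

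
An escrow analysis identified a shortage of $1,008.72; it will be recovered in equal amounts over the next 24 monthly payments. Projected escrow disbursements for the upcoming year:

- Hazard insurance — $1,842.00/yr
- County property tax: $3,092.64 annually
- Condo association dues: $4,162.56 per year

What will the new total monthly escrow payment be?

$800.13

Hazard insurance — $1,842.00 per year
County property tax — $3,092.64 per year
Condo association dues — $4,162.56 per year
Annual escrow total = $9,097.20
Base monthly escrow = $9,097.20 ÷ 12 = $758.10
Monthly shortage recovery: $1,008.72 ÷ 24 = $42.03
New monthly escrow = $758.10 + $42.03 = $800.13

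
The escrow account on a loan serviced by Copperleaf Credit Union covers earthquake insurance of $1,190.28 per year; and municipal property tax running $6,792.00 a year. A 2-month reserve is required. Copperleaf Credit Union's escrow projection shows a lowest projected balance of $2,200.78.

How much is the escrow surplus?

$870.40

Earthquake insurance: $1,190.28/yr
Municipal property tax: $6,792.00/yr
Total annual escrow = $1,190.28 + $6,792.00 = $7,982.28
Base monthly escrow = $7,982.28 ÷ 12 = $665.19
Required reserve = 2 × $665.19 = $1,330.38
Surplus = $2,200.78 − $1,330.38 = $870.40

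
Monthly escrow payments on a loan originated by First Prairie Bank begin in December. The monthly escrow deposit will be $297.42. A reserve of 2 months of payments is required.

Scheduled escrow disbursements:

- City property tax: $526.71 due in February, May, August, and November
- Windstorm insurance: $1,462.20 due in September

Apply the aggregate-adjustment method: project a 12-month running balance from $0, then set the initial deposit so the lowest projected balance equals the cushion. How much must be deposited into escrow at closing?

Cushion = 2 × $297.42 = $594.84
Trial balance (start $0, +$297.42 each month, − disbursements):
  Dec: +$297.42 → $297.42
  Jan: +$297.42 → $594.84
  Feb: +$297.42 − $526.71 → $365.55
  Mar: +$297.42 → $662.97
  Apr: +$297.42 → $960.39
  May: +$297.42 − $526.71 → $731.10
  Jun: +$297.42 → $1,028.52
  Jul: +$297.42 → $1,325.94
  Aug: +$297.42 − $526.71 → $1,096.65
  Sep: +$297.42 − $1,462.20 → -$68.13
  Oct: +$297.42 → $229.29
  Nov: +$297.42 − $526.71 → $0.00
Lowest trial balance = -$68.13 (Sep)
Initial deposit = cushion − low point = $594.84 − (-$68.13) = $662.97

$662.97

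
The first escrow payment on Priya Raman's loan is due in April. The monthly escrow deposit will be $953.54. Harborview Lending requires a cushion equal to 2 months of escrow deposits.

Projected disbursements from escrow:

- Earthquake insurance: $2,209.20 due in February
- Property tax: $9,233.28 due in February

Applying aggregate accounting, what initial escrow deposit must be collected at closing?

Cushion = 2 × $953.54 = $1,907.08
Trial balance (start $0, +$953.54 each month, − disbursements):
  Apr: +$953.54 → $953.54
  May: +$953.54 → $1,907.08
  Jun: +$953.54 → $2,860.62
  Jul: +$953.54 → $3,814.16
  Aug: +$953.54 → $4,767.70
  Sep: +$953.54 → $5,721.24
  Oct: +$953.54 → $6,674.78
  Nov: +$953.54 → $7,628.32
  Dec: +$953.54 → $8,581.86
  Jan: +$953.54 → $9,535.40
  Feb: +$953.54 − $11,442.48 → -$953.54
  Mar: +$953.54 → $0.00
Lowest trial balance = -$953.54 (Feb)
Initial deposit = cushion − low point = $1,907.08 − (-$953.54) = $2,860.62

$2,860.62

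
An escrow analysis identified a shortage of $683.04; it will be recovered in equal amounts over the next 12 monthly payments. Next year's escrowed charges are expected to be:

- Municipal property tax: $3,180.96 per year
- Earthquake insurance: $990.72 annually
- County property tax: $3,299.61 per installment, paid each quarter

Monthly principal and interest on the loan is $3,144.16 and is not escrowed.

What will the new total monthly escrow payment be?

Municipal property tax: $3,180.96/yr
Earthquake insurance: $990.72/yr
County property tax: $3,299.61 × 4 = $13,198.44/yr
Total per year = $17,370.12
Base monthly escrow = $17,370.12 ÷ 12 = $1,447.51
Shortage per month = $683.04 ÷ 12 = $56.92
New monthly escrow = $1,447.51 + $56.92 = $1,504.43

$1,504.43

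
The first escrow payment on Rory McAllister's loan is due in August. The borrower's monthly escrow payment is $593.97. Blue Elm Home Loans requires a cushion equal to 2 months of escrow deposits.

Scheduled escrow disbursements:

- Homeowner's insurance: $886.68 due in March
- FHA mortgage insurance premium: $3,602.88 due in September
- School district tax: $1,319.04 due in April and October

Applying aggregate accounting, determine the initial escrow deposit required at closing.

$4,327.95

Cushion = 2 × $593.97 = $1,187.94
Trial balance (start $0, +$593.97 each month, − disbursements):
  Aug: +$593.97 → $593.97
  Sep: +$593.97 − $3,602.88 → -$2,414.94
  Oct: +$593.97 − $1,319.04 → -$3,140.01
  Nov: +$593.97 → -$2,546.04
  Dec: +$593.97 → -$1,952.07
  Jan: +$593.97 → -$1,358.10
  Feb: +$593.97 → -$764.13
  Mar: +$593.97 − $886.68 → -$1,056.84
  Apr: +$593.97 − $1,319.04 → -$1,781.91
  May: +$593.97 → -$1,187.94
  Jun: +$593.97 → -$593.97
  Jul: +$593.97 → $0.00
Lowest trial balance = -$3,140.01 (Oct)
Initial deposit = cushion − low point = $1,187.94 − (-$3,140.01) = $4,327.95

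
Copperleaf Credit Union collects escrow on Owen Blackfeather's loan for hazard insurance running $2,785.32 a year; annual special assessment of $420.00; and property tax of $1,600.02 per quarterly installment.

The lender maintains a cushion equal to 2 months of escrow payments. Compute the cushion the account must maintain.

Hazard insurance — $2,785.32 per year
Special assessment — $420.00 per year
Property tax — $1,600.02 × 4 = $6,400.08 per year
Combined annual = $9,605.40
Monthly escrow = $9,605.40 / 12 = $800.45
Required cushion = 2 × $800.45 = $1,600.90

$1,600.90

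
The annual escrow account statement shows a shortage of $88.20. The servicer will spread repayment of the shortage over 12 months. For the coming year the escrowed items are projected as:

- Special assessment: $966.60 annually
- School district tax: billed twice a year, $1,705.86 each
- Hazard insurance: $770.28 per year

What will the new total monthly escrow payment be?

Special assessment = $966.60 annually
School district tax = $1,705.86 × 2 = $3,411.72 annually
Hazard insurance = $770.28 annually
Yearly total = $5,148.60
Base monthly escrow = $5,148.60 / 12 = $429.05
Shortage per month = $88.20 / 12 = $7.35
New monthly escrow = $429.05 + $7.35 = $436.40

$436.40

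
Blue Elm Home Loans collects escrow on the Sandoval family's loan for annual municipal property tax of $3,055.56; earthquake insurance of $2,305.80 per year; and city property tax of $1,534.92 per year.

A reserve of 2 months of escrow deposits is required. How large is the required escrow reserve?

Municipal property tax = $3,055.56 per year
Earthquake insurance = $2,305.80 per year
City property tax = $1,534.92 per year
Combined annual = $3,055.56 + $2,305.80 + $1,534.92 = $6,896.28
Per month = $6,896.28 ÷ 12 = $574.69
Required cushion = 2 × $574.69 = $1,149.38

$1,149.38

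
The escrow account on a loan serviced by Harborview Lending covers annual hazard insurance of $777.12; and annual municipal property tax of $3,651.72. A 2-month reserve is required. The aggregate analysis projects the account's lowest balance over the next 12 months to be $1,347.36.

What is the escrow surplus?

$609.22

Hazard insurance: $777.12 per year
Municipal property tax: $3,651.72 per year
Combined annual = $777.12 + $3,651.72 = $4,428.84
Base monthly escrow = $4,428.84 ÷ 12 = $369.07
Required reserve = 2 × $369.07 = $738.14
Surplus = $1,347.36 − $738.14 = $609.22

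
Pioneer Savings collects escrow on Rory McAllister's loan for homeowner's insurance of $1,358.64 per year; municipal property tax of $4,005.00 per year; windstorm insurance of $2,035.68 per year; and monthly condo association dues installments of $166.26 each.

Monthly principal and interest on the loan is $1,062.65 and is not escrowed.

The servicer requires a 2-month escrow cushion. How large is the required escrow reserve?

Homeowner's insurance = $1,358.64 per year
Municipal property tax = $4,005.00 per year
Windstorm insurance = $2,035.68 per year
Condo association dues = $166.26 × 12 = $1,995.12 per year
Total per year = $1,358.64 + $4,005.00 + $2,035.68 + $1,995.12 = $9,394.44
Monthly escrow = $9,394.44 / 12 = $782.87
Cushion = 2 × $782.87 = $1,565.74

$1,565.74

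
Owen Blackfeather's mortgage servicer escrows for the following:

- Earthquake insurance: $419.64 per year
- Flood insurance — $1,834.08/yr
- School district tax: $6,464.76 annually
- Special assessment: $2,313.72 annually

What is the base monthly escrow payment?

Earthquake insurance = $419.64 annually
Flood insurance = $1,834.08 annually
School district tax = $6,464.76 annually
Special assessment = $2,313.72 annually
Combined annual = $419.64 + $1,834.08 + $6,464.76 + $2,313.72 = $11,032.20
Per month = $11,032.20 ÷ 12 = $919.35

$919.35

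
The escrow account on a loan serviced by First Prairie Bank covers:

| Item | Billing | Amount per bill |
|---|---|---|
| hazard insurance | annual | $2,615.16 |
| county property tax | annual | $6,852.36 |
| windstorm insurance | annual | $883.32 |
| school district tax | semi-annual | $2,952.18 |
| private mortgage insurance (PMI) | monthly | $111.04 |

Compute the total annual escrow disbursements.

$17,587.68

Hazard insurance: $2,615.16
County property tax: $6,852.36
Windstorm insurance: $883.32
School district tax: $2,952.18 × 2 = $5,904.36
Private mortgage insurance (PMI): $111.04 × 12 = $1,332.48
Total annual escrow = $2,615.16 + $6,852.36 + $883.32 + $5,904.36 + $1,332.48 = $17,587.68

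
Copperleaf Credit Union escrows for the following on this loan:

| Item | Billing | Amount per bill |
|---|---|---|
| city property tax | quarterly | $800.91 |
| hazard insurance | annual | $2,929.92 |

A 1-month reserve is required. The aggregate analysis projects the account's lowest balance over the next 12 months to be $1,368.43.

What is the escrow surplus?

City property tax = $800.91 × 4 = $3,203.64 per year
Hazard insurance = $2,929.92 per year
Yearly total = $3,203.64 + $2,929.92 = $6,133.56
Monthly escrow = $6,133.56 ÷ 12 = $511.13
Required reserve = 1 × $511.13 = $511.13
Excess over cushion: $1,368.43 − $511.13 = $857.30

$857.30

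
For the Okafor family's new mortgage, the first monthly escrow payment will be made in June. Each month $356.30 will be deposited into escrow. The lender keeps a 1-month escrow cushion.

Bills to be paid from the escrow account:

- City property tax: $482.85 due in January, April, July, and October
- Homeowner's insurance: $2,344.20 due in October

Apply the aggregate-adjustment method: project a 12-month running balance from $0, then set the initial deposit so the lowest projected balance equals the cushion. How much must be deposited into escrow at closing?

$1,884.70

Cushion = 1 × $356.30 = $356.30
Trial balance (start $0, +$356.30 each month, − disbursements):
  Jun: +$356.30 → $356.30
  Jul: +$356.30 − $482.85 → $229.75
  Aug: +$356.30 → $586.05
  Sep: +$356.30 → $942.35
  Oct: +$356.30 − $2,827.05 → -$1,528.40
  Nov: +$356.30 → -$1,172.10
  Dec: +$356.30 → -$815.80
  Jan: +$356.30 − $482.85 → -$942.35
  Feb: +$356.30 → -$586.05
  Mar: +$356.30 → -$229.75
  Apr: +$356.30 − $482.85 → -$356.30
  May: +$356.30 → $0.00
Lowest trial balance = -$1,528.40 (Oct)
Initial deposit = cushion − low point = $356.30 − (-$1,528.40) = $1,884.70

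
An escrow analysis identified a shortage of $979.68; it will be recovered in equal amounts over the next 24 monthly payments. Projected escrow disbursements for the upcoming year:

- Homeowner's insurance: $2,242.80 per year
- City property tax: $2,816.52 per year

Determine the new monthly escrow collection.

$462.43

Homeowner's insurance = $2,242.80 per year
City property tax = $2,816.52 per year
Annual escrow total = $2,242.80 + $2,816.52 = $5,059.32
Monthly = $5,059.32 / 12 = $421.61
Monthly shortage recovery: $979.68 / 24 = $40.82
Adjusted monthly = $421.61 + $40.82 = $462.43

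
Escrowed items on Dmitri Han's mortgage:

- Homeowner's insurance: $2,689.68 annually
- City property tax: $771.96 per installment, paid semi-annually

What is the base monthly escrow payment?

$352.80

Homeowner's insurance = $2,689.68/yr
City property tax = $771.96 × 2 = $1,543.92/yr
Annual escrow total = $2,689.68 + $1,543.92 = $4,233.60
Base monthly escrow = $4,233.60 / 12 = $352.80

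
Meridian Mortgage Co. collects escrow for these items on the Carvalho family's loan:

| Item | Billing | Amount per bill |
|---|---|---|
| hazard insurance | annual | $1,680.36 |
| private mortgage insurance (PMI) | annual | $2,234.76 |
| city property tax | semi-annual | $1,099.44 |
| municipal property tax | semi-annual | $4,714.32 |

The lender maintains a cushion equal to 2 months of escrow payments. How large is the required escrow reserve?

$2,590.44

Hazard insurance = $1,680.36
Private mortgage insurance (PMI) = $2,234.76
City property tax = $1,099.44 × 2 = $2,198.88
Municipal property tax = $4,714.32 × 2 = $9,428.64
Combined annual = $1,680.36 + $2,234.76 + $2,198.88 + $9,428.64 = $15,542.64
Base monthly escrow = $15,542.64 / 12 = $1,295.22
Required cushion = 2 × $1,295.22 = $2,590.44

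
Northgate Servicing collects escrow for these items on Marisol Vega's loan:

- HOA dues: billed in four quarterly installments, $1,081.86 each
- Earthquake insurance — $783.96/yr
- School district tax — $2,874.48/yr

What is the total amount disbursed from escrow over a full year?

HOA dues: $1,081.86 × 4 = $4,327.44 annually
Earthquake insurance: $783.96 annually
School district tax: $2,874.48 annually
Total annual escrow = $4,327.44 + $783.96 + $2,874.48 = $7,985.88

$7,985.88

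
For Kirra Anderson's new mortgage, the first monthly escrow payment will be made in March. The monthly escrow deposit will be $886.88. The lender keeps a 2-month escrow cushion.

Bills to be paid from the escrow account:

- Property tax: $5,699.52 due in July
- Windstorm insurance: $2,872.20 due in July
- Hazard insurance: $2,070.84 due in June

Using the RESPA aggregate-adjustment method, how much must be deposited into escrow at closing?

$7,981.92

Cushion = 2 × $886.88 = $1,773.76
Trial balance (start $0, +$886.88 each month, − disbursements):
  Mar: +$886.88 → $886.88
  Apr: +$886.88 → $1,773.76
  May: +$886.88 → $2,660.64
  Jun: +$886.88 − $2,070.84 → $1,476.68
  Jul: +$886.88 − $8,571.72 → -$6,208.16
  Aug: +$886.88 → -$5,321.28
  Sep: +$886.88 → -$4,434.40
  Oct: +$886.88 → -$3,547.52
  Nov: +$886.88 → -$2,660.64
  Dec: +$886.88 → -$1,773.76
  Jan: +$886.88 → -$886.88
  Feb: +$886.88 → $0.00
Lowest trial balance = -$6,208.16 (Jul)
Initial deposit = cushion − low point = $1,773.76 − (-$6,208.16) = $7,981.92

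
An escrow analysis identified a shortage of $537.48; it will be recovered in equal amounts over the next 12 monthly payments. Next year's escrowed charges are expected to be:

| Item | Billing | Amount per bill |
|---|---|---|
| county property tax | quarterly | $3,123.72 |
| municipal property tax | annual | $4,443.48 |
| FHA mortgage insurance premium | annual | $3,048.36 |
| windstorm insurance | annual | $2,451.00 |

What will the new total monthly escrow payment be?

$1,914.60

County property tax: $3,123.72 × 4 = $12,494.88
Municipal property tax: $4,443.48
FHA mortgage insurance premium: $3,048.36
Windstorm insurance: $2,451.00
Yearly total = $22,437.72
Per month = $22,437.72 ÷ 12 = $1,869.81
Shortage per month = $537.48 / 12 = $44.79
New monthly escrow = $1,869.81 + $44.79 = $1,914.60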